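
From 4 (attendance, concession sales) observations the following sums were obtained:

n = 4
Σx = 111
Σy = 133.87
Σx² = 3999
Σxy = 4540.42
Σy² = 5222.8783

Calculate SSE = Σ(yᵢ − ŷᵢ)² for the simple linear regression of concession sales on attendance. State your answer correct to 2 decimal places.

0.82

Sxx = Σx² − (Σx)²/n = 3999 − 3080.25 = 918.75
Sxy = Σxy − (Σx)(Σy)/n = 4540.42 − 3714.8925 = 825.5275
Syy = Σy² − (Σy)²/n = 5222.8783 − 4480.294225 = 742.584075
b = Sxy/Sxx = 825.5275/918.75 = 0.898533
SSE = Syy − b·Sxy = 742.584075 − 0.898533·825.5275 = 0.820099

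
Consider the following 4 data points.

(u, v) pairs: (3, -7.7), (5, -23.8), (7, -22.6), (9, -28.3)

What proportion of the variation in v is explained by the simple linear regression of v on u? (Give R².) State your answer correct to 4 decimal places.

0.7653

n = 4, Σx = 24, Σy = -82.4, Σxy = -555, Σx² = 164, Σy² = 1937.38
Sxx = Σx² − (Σx)²/n = 164 − 144 = 20
Sxy = Σxy − (Σx)(Σy)/n = -555 − (-494.4) = -60.6
Syy = Σy² − (Σy)²/n = 1937.38 − 1697.44 = 239.94
R² = Sxy²/(Sxx·Syy) = (-60.6)²/(20·239.94) = 0.765266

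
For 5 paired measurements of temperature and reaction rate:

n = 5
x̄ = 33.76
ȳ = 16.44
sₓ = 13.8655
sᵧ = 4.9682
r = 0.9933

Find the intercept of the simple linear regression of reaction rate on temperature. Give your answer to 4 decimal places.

4.4244

b = r · sᵧ/sₓ = 0.9933 · 4.9682/13.8655 = 0.355913
a = ȳ − b·x̄ = 16.44 − 0.355913·33.76 = 4.424374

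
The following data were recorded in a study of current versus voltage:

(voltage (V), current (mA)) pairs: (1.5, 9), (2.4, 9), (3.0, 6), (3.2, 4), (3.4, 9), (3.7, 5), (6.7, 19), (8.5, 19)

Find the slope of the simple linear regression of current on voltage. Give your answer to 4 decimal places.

n = 8, Σx = 32.4, Σy = 80, Σxy = 403.8, Σx² = 169.64
Sxx = Σx² − (Σx)²/n = 169.64 − 131.22 = 38.42
Sxy = Σxy − (Σx)(Σy)/n = 403.8 − 324 = 79.8
b = Sxy/Sxx = 79.8/38.42 = 2.077043

2.0770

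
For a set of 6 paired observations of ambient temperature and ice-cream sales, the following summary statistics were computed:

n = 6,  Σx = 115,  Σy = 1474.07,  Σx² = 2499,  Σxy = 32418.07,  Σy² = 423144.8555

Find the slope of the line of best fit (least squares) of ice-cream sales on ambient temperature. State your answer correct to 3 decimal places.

14.127

Sxx = Σx² − (Σx)²/n = 2499 − 2204.166667 = 294.833333
Sxy = Σxy − (Σx)(Σy)/n = 32418.07 − 28253.008333 = 4165.061667
b = Sxy/Sxx = 4165.061667/294.833333 = 14.126834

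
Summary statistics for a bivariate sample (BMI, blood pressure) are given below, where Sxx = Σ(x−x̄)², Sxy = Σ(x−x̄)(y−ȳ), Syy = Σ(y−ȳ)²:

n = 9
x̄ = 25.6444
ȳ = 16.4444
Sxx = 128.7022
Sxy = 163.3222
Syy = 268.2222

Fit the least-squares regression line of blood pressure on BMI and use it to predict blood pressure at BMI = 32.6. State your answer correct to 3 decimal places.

25.271

b = Sxy/Sxx = 163.3222/128.7022 = 1.268993
a = ȳ − b·x̄ = 16.4444 − 1.268993·25.6444 = -16.098166
ŷ(32.6) = a + b·32.6 = -16.098166 + 1.268993·32.6 = 25.271008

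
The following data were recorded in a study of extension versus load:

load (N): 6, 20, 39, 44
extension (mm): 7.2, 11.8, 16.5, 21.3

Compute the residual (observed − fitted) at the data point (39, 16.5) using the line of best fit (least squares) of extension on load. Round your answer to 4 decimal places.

n = 4, Σx = 109, Σy = 56.8, Σxy = 1859.9, Σx² = 3893
Sxx = Σx² − (Σx)²/n = 3893 − 2970.25 = 922.75
Sxy = Σxy − (Σx)(Σy)/n = 1859.9 − 1547.8 = 312.1
b = Sxy/Sxx = 312.1/922.75 = 0.338228
a = ȳ − b·x̄ = 14.2 − 0.338228·27.25 = 4.983284
ŷ(39) = 4.983284 + 0.338228·39 = 18.174180
residual = y − ŷ = 16.5 − 18.174180 = -1.674180

-1.6742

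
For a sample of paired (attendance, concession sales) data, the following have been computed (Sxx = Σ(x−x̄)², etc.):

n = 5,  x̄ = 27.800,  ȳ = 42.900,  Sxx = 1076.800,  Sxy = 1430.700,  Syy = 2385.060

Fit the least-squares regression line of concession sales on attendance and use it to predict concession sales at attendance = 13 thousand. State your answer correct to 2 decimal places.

23.24

b = Sxy/Sxx = 1430.7/1076.8 = 1.328659
a = ȳ − b·x̄ = 42.9 − 1.328659·27.8 = 5.963280
ŷ(13) = a + b·13 = 5.963280 + 1.328659·13 = 23.235847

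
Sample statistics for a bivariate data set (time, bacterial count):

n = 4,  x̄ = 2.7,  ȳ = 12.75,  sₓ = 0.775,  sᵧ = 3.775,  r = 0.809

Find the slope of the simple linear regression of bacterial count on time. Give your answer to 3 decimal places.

3.941

b = r · sᵧ/sₓ = 0.809 · 3.775/0.775 = 3.940613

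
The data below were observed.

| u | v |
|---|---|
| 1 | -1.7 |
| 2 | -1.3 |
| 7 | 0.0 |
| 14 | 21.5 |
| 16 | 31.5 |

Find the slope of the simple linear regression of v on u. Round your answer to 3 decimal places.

2.154

n = 5, Σx = 40, Σy = 50, Σxy = 800.7, Σx² = 506
Sxx = Σx² − (Σx)²/n = 506 − 320 = 186
Sxy = Σxy − (Σx)(Σy)/n = 800.7 − 400 = 400.7
b = Sxy/Sxx = 400.7/186 = 2.154301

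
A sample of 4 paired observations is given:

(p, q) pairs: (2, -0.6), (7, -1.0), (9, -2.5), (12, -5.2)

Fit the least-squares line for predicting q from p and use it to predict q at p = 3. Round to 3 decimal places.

n = 4, Σx = 30, Σy = -9.3, Σxy = -93.1, Σx² = 278
Sxx = Σx² − (Σx)²/n = 278 − 225 = 53
Sxy = Σxy − (Σx)(Σy)/n = -93.1 − (-69.75) = -23.35
b = Sxy/Sxx = -23.35/53 = -0.440566
a = ȳ − b·x̄ = -2.325 − (-0.440566)·7.5 = 0.979245
ŷ(3) = a + b·3 = 0.979245 + (-0.440566)·3 = -0.342453

-0.342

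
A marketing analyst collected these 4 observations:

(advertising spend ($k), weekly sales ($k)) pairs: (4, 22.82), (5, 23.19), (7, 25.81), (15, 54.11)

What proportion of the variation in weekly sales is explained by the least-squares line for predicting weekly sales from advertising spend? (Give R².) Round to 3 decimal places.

n = 4, Σx = 31, Σy = 125.93, Σxy = 1199.55, Σx² = 315, Σy² = 4652.5767
Sxx = Σx² − (Σx)²/n = 315 − 240.25 = 74.75
Sxy = Σxy − (Σx)(Σy)/n = 1199.55 − 975.9575 = 223.5925
Syy = Σy² − (Σy)²/n = 4652.5767 − 3964.591225 = 687.985475
R² = Sxy²/(Sxx·Syy) = (223.5925)²/(74.75·687.985475) = 0.972129

0.972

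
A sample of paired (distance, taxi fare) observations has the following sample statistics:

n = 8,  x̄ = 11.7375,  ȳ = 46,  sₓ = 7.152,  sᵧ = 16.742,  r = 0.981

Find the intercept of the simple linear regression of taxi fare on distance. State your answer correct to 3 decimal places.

19.046

b = r · sᵧ/sₓ = 0.981 · 16.742/7.152 = 2.296407
a = ȳ − b·x̄ = 46 − 2.296407·11.7375 = 19.045924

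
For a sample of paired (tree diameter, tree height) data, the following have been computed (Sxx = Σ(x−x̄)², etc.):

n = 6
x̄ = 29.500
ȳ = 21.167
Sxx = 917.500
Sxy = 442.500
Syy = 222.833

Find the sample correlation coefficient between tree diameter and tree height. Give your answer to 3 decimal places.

r = Sxy/√(Sxx·Syy) = 442.5/√(204449.2775) = 442.5/452.160677 = 0.978634

0.979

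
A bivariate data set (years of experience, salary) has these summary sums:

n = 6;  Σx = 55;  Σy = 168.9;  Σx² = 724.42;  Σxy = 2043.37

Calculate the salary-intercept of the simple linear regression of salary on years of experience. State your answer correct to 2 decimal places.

Sxx = Σx² − (Σx)²/n = 724.42 − 504.166667 = 220.253333
Sxy = Σxy − (Σx)(Σy)/n = 2043.37 − 1548.25 = 495.12
b = Sxy/Sxx = 495.12/220.253333 = 2.247957
a = ȳ − b·x̄ = 28.15 − 2.247957·9.166667 = 7.543728

7.54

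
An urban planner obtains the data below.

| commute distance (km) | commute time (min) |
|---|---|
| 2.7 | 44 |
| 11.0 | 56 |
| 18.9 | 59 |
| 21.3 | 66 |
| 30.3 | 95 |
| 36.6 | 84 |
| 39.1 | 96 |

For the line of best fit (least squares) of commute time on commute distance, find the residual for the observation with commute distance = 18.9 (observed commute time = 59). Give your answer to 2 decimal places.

n = 7, Σx = 159.9, Σy = 500, Σxy = 12962.2, Σx² = 4725.65
Sxx = Σx² − (Σx)²/n = 4725.65 − 3652.572857 = 1073.077143
Sxy = Σxy − (Σx)(Σy)/n = 12962.2 − 11421.428571 = 1540.771429
b = Sxy/Sxx = 1540.771429/1073.077143 = 1.435844
a = ȳ − b·x̄ = 71.428571 − 1.435844·22.842857 = 38.629791
ŷ(18.9) = 38.629791 + 1.435844·18.9 = 65.767243
residual = y − ŷ = 59 − 65.767243 = -6.767243

-6.77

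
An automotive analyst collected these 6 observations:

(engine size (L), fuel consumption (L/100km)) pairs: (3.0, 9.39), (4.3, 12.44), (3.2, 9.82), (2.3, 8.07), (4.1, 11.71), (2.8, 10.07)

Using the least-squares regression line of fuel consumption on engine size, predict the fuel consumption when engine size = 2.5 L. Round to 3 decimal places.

8.696

n = 6, Σx = 19.7, Σy = 61.5, Σxy = 207.854, Σx² = 67.67
Sxx = Σx² − (Σx)²/n = 67.67 − 64.681667 = 2.988333
Sxy = Σxy − (Σx)(Σy)/n = 207.854 − 201.925 = 5.929
b = Sxy/Sxx = 5.929/2.988333 = 1.984049
a = ȳ − b·x̄ = 10.25 − 1.984049·3.283333 = 3.735706
ŷ(2.5) = a + b·2.5 = 3.735706 + 1.984049·2.5 = 8.695828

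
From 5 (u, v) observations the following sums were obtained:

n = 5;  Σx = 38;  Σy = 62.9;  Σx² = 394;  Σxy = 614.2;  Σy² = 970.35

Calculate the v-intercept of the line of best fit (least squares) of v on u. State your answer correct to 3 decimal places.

2.743

Sxx = Σx² − (Σx)²/n = 394 − 288.8 = 105.2
Sxy = Σxy − (Σx)(Σy)/n = 614.2 − 478.04 = 136.16
b = Sxy/Sxx = 136.16/105.2 = 1.294297
a = ȳ − b·x̄ = 12.58 − 1.294297·7.6 = 2.743346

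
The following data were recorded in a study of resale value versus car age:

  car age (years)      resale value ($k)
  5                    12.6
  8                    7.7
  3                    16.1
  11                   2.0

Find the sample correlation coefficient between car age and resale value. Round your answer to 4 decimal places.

n = 4, Σx = 27, Σy = 38.4, Σxy = 194.9, Σx² = 219, Σy² = 481.26
Sxx = Σx² − (Σx)²/n = 219 − 182.25 = 36.75
Sxy = Σxy − (Σx)(Σy)/n = 194.9 − 259.2 = -64.3
Syy = Σy² − (Σy)²/n = 481.26 − 368.64 = 112.62
r = Sxy/√(Sxx·Syy) = -64.3/√(4138.785) = -64.3/64.333389 = -0.999481

-0.9995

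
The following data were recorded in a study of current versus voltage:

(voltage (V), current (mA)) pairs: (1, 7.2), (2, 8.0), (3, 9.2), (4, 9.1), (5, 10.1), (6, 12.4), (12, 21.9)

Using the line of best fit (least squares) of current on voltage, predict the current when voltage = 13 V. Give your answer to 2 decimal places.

22.36

n = 7, Σx = 33, Σy = 77.9, Σxy = 474.9, Σx² = 235
Sxx = Σx² − (Σx)²/n = 235 − 155.571429 = 79.428571
Sxy = Σxy − (Σx)(Σy)/n = 474.9 − 367.242857 = 107.657143
b = Sxy/Sxx = 107.657143/79.428571 = 1.355396
a = ȳ − b·x̄ = 11.128571 − 1.355396·4.714286 = 4.738849
ŷ(13) = a + b·13 = 4.738849 + 1.355396·13 = 22.358993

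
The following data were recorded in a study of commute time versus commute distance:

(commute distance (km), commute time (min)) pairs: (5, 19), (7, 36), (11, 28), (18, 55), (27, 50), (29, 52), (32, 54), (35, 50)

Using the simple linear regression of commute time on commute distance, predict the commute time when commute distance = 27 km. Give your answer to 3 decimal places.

n = 8, Σx = 164, Σy = 344, Σxy = 7981, Σx² = 4338
Sxx = Σx² − (Σx)²/n = 4338 − 3362 = 976
Sxy = Σxy − (Σx)(Σy)/n = 7981 − 7052 = 929
b = Sxy/Sxx = 929/976 = 0.951844
a = ȳ − b·x̄ = 43 − 0.951844·20.5 = 23.487193
ŷ(27) = a + b·27 = 23.487193 + 0.951844·27 = 49.186988

49.187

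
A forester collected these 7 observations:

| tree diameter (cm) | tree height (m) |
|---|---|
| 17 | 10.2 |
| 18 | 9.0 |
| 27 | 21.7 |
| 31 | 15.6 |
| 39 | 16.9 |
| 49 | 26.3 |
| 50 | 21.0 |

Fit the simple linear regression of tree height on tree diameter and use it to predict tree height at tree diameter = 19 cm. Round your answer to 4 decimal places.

n = 7, Σx = 231, Σy = 120.7, Σxy = 4402.7, Σx² = 8725
Sxx = Σx² − (Σx)²/n = 8725 − 7623 = 1102
Sxy = Σxy − (Σx)(Σy)/n = 4402.7 − 3983.1 = 419.6
b = Sxy/Sxx = 419.6/1102 = 0.380762
a = ȳ − b·x̄ = 17.242857 − 0.380762·33 = 4.677703
ŷ(19) = a + b·19 = 4.677703 + 0.380762·19 = 11.912186

11.9122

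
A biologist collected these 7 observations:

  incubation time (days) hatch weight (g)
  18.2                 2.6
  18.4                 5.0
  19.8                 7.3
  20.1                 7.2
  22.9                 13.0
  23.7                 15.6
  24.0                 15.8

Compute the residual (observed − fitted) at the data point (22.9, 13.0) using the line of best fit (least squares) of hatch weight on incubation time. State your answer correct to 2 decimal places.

n = 7, Σx = 147.1, Σy = 66.5, Σxy = 1475.2, Σx² = 3127.95
Sxx = Σx² − (Σx)²/n = 3127.95 − 3091.201429 = 36.748571
Sxy = Σxy − (Σx)(Σy)/n = 1475.2 − 1397.45 = 77.75
b = Sxy/Sxx = 77.75/36.748571 = 2.115729
a = ȳ − b·x̄ = 9.5 − 2.115729·21.014286 = -34.960523
ŷ(22.9) = -34.960523 + 2.115729·22.9 = 13.489659
residual = y − ŷ = 13.0 − 13.489659 = -0.489659

-0.49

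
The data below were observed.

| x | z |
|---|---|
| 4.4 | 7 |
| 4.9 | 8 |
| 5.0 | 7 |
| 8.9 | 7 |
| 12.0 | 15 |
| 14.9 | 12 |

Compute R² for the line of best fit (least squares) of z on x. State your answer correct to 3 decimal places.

0.627

n = 6, Σx = 50.1, Σy = 56, Σxy = 526.1, Σx² = 513.59, Σy² = 580
Sxx = Σx² − (Σx)²/n = 513.59 − 418.335 = 95.255
Sxy = Σxy − (Σx)(Σy)/n = 526.1 − 467.6 = 58.5
Syy = Σy² − (Σy)²/n = 580 − 522.666667 = 57.333333
R² = Sxy²/(Sxx·Syy) = (58.5)²/(95.255·57.333333) = 0.626638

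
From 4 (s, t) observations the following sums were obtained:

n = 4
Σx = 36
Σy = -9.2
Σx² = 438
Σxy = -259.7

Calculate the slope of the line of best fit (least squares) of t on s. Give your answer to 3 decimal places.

Sxx = Σx² − (Σx)²/n = 438 − 324 = 114
Sxy = Σxy − (Σx)(Σy)/n = -259.7 − (-82.8) = -176.9
b = Sxy/Sxx = -176.9/114 = -1.551754

-1.552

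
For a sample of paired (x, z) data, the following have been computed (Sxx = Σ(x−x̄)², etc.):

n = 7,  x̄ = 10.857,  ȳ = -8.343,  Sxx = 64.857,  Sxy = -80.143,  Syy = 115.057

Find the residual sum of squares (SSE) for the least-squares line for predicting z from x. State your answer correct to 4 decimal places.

b = Sxy/Sxx = -80.143/64.857 = -1.235688
SSE = Syy − b·Sxy = 115.057 − (-1.235688)·(-80.143) = 16.025277

16.0253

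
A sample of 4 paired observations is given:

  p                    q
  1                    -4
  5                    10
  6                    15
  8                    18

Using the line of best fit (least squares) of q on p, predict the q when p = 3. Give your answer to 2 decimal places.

n = 4, Σx = 20, Σy = 39, Σxy = 280, Σx² = 126
Sxx = Σx² − (Σx)²/n = 126 − 100 = 26
Sxy = Σxy − (Σx)(Σy)/n = 280 − 195 = 85
b = Sxy/Sxx = 85/26 = 3.269231
a = ȳ − b·x̄ = 9.75 − 3.269231·5 = -6.596154
ŷ(3) = a + b·3 = -6.596154 + 3.269231·3 = 3.211538

3.21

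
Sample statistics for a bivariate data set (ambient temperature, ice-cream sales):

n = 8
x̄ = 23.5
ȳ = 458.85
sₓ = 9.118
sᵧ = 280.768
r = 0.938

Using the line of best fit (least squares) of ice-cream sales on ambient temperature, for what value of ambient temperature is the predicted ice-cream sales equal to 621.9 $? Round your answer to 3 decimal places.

b = r · sᵧ/sₓ = 0.938 · 280.768/9.118 = 28.883569
a = ȳ − b·x̄ = 458.85 − 28.883569·23.5 = -219.913876
Set a + b·x = 621.9: x = (621.9 − (-219.913876)) / 28.883569 = 29.145078

29.145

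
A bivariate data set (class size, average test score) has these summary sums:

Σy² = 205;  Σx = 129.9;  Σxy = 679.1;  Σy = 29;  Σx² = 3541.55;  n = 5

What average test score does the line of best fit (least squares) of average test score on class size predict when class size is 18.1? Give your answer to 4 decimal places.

Sxx = Σx² − (Σx)²/n = 3541.55 − 3374.802 = 166.748
Sxy = Σxy − (Σx)(Σy)/n = 679.1 − 753.42 = -74.32
b = Sxy/Sxx = -74.32/166.748 = -0.445702
a = ȳ − b·x̄ = 5.8 − (-0.445702)·25.98 = 17.379351
ŷ(18.1) = a + b·18.1 = 17.379351 + (-0.445702)·18.1 = 9.312136

9.3121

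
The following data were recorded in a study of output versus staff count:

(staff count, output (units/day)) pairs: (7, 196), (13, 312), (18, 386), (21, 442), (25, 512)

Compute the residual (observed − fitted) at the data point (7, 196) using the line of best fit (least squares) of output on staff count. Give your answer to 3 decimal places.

-3.713

n = 5, Σx = 84, Σy = 1848, Σxy = 34458, Σx² = 1608
Sxx = Σx² − (Σx)²/n = 1608 − 1411.2 = 196.8
Sxy = Σxy − (Σx)(Σy)/n = 34458 − 31046.4 = 3411.6
b = Sxy/Sxx = 3411.6/196.8 = 17.335366
a = ȳ − b·x̄ = 369.6 − 17.335366·16.8 = 78.365854
ŷ(7) = 78.365854 + 17.335366·7 = 199.713415
residual = y − ŷ = 196 − 199.713415 = -3.713415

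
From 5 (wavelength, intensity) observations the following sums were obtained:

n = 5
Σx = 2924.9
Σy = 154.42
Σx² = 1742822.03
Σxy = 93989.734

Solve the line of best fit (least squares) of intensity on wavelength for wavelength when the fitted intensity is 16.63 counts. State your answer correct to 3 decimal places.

460.982

Sxx = Σx² − (Σx)²/n = 1742822.03 − 1711008.002 = 31814.028
Sxy = Σxy − (Σx)(Σy)/n = 93989.734 − 90332.6116 = 3657.1224
b = Sxy/Sxx = 3657.1224/31814.028 = 0.114953
a = ȳ − b·x̄ = 30.884 − 0.114953·584.98 = -36.361288
Set a + b·x = 16.63: x = (16.63 − (-36.361288)) / 0.114953 = 460.981647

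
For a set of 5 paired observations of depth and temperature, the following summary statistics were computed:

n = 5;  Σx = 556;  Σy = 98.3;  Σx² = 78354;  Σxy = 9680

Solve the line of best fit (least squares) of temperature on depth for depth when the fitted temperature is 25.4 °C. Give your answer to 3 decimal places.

Sxx = Σx² − (Σx)²/n = 78354 − 61827.2 = 16526.8
Sxy = Σxy − (Σx)(Σy)/n = 9680 − 10930.96 = -1250.96
b = Sxy/Sxx = -1250.96/16526.8 = -0.075693
a = ȳ − b·x̄ = 19.66 − (-0.075693)·111.2 = 28.077041
Set a + b·x = 25.4: x = (25.4 − 28.077041) / (-0.075693) = 35.367174

35.367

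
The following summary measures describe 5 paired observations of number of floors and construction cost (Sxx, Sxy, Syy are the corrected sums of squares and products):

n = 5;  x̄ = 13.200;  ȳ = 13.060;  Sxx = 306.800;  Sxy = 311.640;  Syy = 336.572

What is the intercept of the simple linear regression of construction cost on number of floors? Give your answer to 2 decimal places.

-0.35

b = Sxy/Sxx = 311.64/306.8 = 1.015776
a = ȳ − b·x̄ = 13.06 − 1.015776·13.2 = -0.348240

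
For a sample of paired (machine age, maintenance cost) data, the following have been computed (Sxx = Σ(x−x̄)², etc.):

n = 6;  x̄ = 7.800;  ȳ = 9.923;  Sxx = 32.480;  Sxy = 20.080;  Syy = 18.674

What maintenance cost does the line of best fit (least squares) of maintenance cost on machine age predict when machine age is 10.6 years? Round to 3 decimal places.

b = Sxy/Sxx = 20.08/32.48 = 0.618227
a = ȳ − b·x̄ = 9.923 − 0.618227·7.8 = 5.100833
ŷ(10.6) = a + b·10.6 = 5.100833 + 0.618227·10.6 = 11.654034

11.654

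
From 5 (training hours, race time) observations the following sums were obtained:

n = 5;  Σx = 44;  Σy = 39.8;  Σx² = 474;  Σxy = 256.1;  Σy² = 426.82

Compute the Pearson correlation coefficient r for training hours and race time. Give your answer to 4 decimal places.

Sxx = Σx² − (Σx)²/n = 474 − 387.2 = 86.8
Sxy = Σxy − (Σx)(Σy)/n = 256.1 − 350.24 = -94.14
Syy = Σy² − (Σy)²/n = 426.82 − 316.808 = 110.012
r = Sxy/√(Sxx·Syy) = -94.14/√(9549.0416) = -94.14/97.719198 = -0.963373

-0.9634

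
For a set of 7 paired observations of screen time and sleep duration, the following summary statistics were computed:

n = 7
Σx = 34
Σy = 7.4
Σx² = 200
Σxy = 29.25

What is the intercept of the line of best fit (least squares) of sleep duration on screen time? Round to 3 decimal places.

1.990

Sxx = Σx² − (Σx)²/n = 200 − 165.142857 = 34.857143
Sxy = Σxy − (Σx)(Σy)/n = 29.25 − 35.942857 = -6.692857
b = Sxy/Sxx = -6.692857/34.857143 = -0.192008
a = ȳ − b·x̄ = 1.057143 − (-0.192008)·4.857143 = 1.989754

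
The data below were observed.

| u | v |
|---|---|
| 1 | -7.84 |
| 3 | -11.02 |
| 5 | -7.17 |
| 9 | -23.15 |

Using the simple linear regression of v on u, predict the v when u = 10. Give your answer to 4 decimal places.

-22.3191

n = 4, Σx = 18, Σy = -49.18, Σxy = -285.1, Σx² = 116
Sxx = Σx² − (Σx)²/n = 116 − 81 = 35
Sxy = Σxy − (Σx)(Σy)/n = -285.1 − (-221.31) = -63.79
b = Sxy/Sxx = -63.79/35 = -1.822571
a = ȳ − b·x̄ = -12.295 − (-1.822571)·4.5 = -4.093429
ŷ(10) = a + b·10 = -4.093429 + (-1.822571)·10 = -22.319143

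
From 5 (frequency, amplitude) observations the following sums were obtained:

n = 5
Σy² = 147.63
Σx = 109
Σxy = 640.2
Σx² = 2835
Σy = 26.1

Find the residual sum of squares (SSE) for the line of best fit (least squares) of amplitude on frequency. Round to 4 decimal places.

Sxx = Σx² − (Σx)²/n = 2835 − 2376.2 = 458.8
Sxy = Σxy − (Σx)(Σy)/n = 640.2 − 568.98 = 71.22
Syy = Σy² − (Σy)²/n = 147.63 − 136.242 = 11.388
b = Sxy/Sxx = 71.22/458.8 = 0.155231
SSE = Syy − b·Sxy = 11.388 − 0.155231·71.22 = 0.332446

0.3324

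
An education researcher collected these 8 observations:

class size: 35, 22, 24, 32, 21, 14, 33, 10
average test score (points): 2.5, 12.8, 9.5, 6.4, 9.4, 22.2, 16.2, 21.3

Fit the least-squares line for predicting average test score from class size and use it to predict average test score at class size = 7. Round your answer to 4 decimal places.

n = 8, Σx = 191, Σy = 100.3, Σxy = 2057.7, Σx² = 5135
Sxx = Σx² − (Σx)²/n = 5135 − 4560.125 = 574.875
Sxy = Σxy − (Σx)(Σy)/n = 2057.7 − 2394.6625 = -336.9625
b = Sxy/Sxx = -336.9625/574.875 = -0.586149
a = ȳ − b·x̄ = 12.5375 − (-0.586149)·23.875 = 26.531811
ŷ(7) = a + b·7 = 26.531811 + (-0.586149)·7 = 22.428767

22.4288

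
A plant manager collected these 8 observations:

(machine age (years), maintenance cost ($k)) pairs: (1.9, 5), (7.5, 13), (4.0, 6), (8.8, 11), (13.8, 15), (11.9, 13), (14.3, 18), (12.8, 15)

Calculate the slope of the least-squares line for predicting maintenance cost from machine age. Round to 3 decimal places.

0.923

n = 8, Σx = 75, Σy = 96, Σxy = 1038.9, Σx² = 853.68
Sxx = Σx² − (Σx)²/n = 853.68 − 703.125 = 150.555
Sxy = Σxy − (Σx)(Σy)/n = 1038.9 − 900 = 138.9
b = Sxy/Sxx = 138.9/150.555 = 0.922586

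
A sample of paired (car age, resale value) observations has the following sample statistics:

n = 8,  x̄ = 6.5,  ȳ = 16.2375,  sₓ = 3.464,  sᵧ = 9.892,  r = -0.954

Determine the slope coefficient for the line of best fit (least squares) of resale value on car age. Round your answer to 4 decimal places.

b = r · sᵧ/sₓ = -0.954 · 9.892/3.464 = -2.724298

-2.7243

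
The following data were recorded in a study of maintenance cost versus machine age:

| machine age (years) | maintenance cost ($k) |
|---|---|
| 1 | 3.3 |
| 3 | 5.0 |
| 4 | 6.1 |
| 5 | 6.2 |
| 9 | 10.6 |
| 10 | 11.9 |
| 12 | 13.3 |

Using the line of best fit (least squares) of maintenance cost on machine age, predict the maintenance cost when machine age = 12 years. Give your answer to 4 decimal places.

13.4126

n = 7, Σx = 44, Σy = 56.4, Σxy = 447.7, Σx² = 376
Sxx = Σx² − (Σx)²/n = 376 − 276.571429 = 99.428571
Sxy = Σxy − (Σx)(Σy)/n = 447.7 − 354.514286 = 93.185714
b = Sxy/Sxx = 93.185714/99.428571 = 0.937213
a = ȳ − b·x̄ = 8.057143 − 0.937213·6.285714 = 2.166092
ŷ(12) = a + b·12 = 2.166092 + 0.937213·12 = 13.412644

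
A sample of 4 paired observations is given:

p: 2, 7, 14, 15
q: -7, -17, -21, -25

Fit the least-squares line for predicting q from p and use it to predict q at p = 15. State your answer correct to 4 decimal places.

-24.1681

n = 4, Σx = 38, Σy = -70, Σxy = -802, Σx² = 474
Sxx = Σx² − (Σx)²/n = 474 − 361 = 113
Sxy = Σxy − (Σx)(Σy)/n = -802 − (-665) = -137
b = Sxy/Sxx = -137/113 = -1.212389
a = ȳ − b·x̄ = -17.5 − (-1.212389)·9.5 = -5.982301
ŷ(15) = a + b·15 = -5.982301 + (-1.212389)·15 = -24.168142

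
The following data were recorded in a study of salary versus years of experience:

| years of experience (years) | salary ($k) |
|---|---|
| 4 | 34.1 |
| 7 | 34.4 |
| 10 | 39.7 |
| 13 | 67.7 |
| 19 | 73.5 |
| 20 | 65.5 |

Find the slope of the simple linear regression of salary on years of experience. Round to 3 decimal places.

n = 6, Σx = 73, Σy = 314.9, Σxy = 4360.8, Σx² = 1095
Sxx = Σx² − (Σx)²/n = 1095 − 888.166667 = 206.833333
Sxy = Σxy − (Σx)(Σy)/n = 4360.8 − 3831.283333 = 529.516667
b = Sxy/Sxx = 529.516667/206.833333 = 2.560113

2.560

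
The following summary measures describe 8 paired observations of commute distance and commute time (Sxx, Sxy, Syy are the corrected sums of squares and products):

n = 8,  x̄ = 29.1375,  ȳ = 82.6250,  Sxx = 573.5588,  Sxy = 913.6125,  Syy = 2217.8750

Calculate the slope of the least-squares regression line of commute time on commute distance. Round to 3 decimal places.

b = Sxy/Sxx = 913.6125/573.5588 = 1.592884

1.593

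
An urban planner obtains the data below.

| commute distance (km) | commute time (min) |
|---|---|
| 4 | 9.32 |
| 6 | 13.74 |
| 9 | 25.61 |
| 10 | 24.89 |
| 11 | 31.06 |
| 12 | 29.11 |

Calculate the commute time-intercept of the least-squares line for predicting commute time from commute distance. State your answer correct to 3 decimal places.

-1.715

n = 6, Σx = 52, Σy = 133.73, Σxy = 1290.09, Σx² = 498
Sxx = Σx² − (Σx)²/n = 498 − 450.666667 = 47.333333
Sxy = Σxy − (Σx)(Σy)/n = 1290.09 − 1158.993333 = 131.096667
b = Sxy/Sxx = 131.096667/47.333333 = 2.769648
a = ȳ − b·x̄ = 22.288333 − 2.769648·8.666667 = -1.715282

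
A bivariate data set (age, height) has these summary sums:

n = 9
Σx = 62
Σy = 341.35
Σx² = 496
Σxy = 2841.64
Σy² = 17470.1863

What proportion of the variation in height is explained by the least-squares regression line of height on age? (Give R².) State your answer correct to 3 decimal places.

Sxx = Σx² − (Σx)²/n = 496 − 427.111111 = 68.888889
Sxy = Σxy − (Σx)(Σy)/n = 2841.64 − 2351.522222 = 490.117778
Syy = Σy² − (Σy)²/n = 17470.1863 − 12946.646944 = 4523.539356
R² = Sxy²/(Sxx·Syy) = (490.117778)²/(68.888889·4523.539356) = 0.770856

0.771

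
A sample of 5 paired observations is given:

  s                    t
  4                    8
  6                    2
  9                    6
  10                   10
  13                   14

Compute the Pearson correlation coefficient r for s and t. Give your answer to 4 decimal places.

0.7013

n = 5, Σx = 42, Σy = 40, Σxy = 380, Σx² = 402, Σy² = 400
Sxx = Σx² − (Σx)²/n = 402 − 352.8 = 49.2
Sxy = Σxy − (Σx)(Σy)/n = 380 − 336 = 44
Syy = Σy² − (Σy)²/n = 400 − 320 = 80
r = Sxy/√(Sxx·Syy) = 44/√(3936) = 44/62.737549 = 0.701334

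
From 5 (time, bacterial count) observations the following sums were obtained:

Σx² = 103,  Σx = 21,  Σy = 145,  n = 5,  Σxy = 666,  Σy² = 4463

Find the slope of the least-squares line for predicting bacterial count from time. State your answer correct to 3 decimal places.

Sxx = Σx² − (Σx)²/n = 103 − 88.2 = 14.8
Sxy = Σxy − (Σx)(Σy)/n = 666 − 609 = 57
b = Sxy/Sxx = 57/14.8 = 3.851351

3.851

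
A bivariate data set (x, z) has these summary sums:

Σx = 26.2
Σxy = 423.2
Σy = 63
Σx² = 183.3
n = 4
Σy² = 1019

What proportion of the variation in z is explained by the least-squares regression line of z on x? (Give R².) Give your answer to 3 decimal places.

Sxx = Σx² − (Σx)²/n = 183.3 − 171.61 = 11.69
Sxy = Σxy − (Σx)(Σy)/n = 423.2 − 412.65 = 10.55
Syy = Σy² − (Σy)²/n = 1019 − 992.25 = 26.75
R² = Sxy²/(Sxx·Syy) = (10.55)²/(11.69·26.75) = 0.355932

0.356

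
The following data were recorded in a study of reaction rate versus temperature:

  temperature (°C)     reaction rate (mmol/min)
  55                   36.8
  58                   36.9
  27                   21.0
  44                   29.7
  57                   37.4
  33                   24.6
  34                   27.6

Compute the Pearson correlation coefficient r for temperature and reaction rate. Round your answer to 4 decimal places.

0.9860

n = 7, Σx = 308, Σy = 214, Σxy = 9920, Σx² = 14548, Σy² = 6804.62
Sxx = Σx² − (Σx)²/n = 14548 − 13552 = 996
Sxy = Σxy − (Σx)(Σy)/n = 9920 − 9416 = 504
Syy = Σy² − (Σy)²/n = 6804.62 − 6542.285714 = 262.334286
r = Sxy/√(Sxx·Syy) = 504/√(261284.948571) = 504/511.160394 = 0.985992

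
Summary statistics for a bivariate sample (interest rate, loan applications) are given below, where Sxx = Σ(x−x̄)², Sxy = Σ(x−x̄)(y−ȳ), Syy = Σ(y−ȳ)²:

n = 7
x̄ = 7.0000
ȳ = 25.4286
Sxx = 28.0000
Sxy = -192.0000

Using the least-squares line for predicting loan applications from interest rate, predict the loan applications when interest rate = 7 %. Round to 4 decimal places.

25.4286

b = Sxy/Sxx = -192/28 = -6.857143
a = ȳ − b·x̄ = 25.4286 − (-6.857143)·7 = 73.4286
ŷ(7) = a + b·7 = 73.4286 + (-6.857143)·7 = 25.4286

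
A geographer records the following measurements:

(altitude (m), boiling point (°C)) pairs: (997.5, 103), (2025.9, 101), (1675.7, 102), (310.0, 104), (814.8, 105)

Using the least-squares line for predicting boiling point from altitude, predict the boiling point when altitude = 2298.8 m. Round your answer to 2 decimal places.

100.72

n = 5, Σx = 5823.9, Σy = 515, Σxy = 596073.8, Σx² = 8667246.59
Sxx = Σx² − (Σx)²/n = 8667246.59 − 6783562.242 = 1883684.348
Sxy = Σxy − (Σx)(Σy)/n = 596073.8 − 599861.7 = -3787.9
b = Sxy/Sxx = -3787.9/1883684.348 = -0.002011
a = ȳ − b·x̄ = 103 − (-0.002011)·1164.78 = 105.342256
ŷ(2298.8) = a + b·2298.8 = 105.342256 + (-0.002011)·2298.8 = 100.719600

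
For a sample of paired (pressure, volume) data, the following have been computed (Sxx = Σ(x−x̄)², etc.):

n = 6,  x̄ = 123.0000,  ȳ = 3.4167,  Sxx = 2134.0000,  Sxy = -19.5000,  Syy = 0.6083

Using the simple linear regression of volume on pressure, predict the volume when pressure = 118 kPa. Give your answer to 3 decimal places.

3.462

b = Sxy/Sxx = -19.5/2134 = -0.009138
a = ȳ − b·x̄ = 3.4167 − (-0.009138)·123 = 4.540646
ŷ(118) = a + b·118 = 4.540646 + (-0.009138)·118 = 3.462389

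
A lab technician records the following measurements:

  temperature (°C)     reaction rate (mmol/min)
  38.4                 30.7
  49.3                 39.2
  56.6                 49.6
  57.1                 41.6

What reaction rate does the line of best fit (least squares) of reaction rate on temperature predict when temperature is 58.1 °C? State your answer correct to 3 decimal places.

n = 4, Σx = 201.4, Σy = 161.1, Σxy = 8294.16, Σx² = 10369.02
Sxx = Σx² − (Σx)²/n = 10369.02 − 10140.49 = 228.53
Sxy = Σxy − (Σx)(Σy)/n = 8294.16 − 8111.385 = 182.775
b = Sxy/Sxx = 182.775/228.53 = 0.799786
a = ȳ − b·x̄ = 40.275 − 0.799786·50.35 = 0.005796
ŷ(58.1) = a + b·58.1 = 0.005796 + 0.799786·58.1 = 46.473338

46.473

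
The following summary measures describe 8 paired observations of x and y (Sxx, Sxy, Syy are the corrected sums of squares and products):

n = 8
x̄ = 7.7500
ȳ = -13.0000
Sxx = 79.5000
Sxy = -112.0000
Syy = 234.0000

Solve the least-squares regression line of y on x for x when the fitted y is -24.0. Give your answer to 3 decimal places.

15.558

b = Sxy/Sxx = -112/79.5 = -1.408805
a = ȳ − b·x̄ = -13 − (-1.408805)·7.75 = -2.081761
Set a + b·x = -24.0: x = (-24.0 − (-2.081761)) / (-1.408805) = 15.558036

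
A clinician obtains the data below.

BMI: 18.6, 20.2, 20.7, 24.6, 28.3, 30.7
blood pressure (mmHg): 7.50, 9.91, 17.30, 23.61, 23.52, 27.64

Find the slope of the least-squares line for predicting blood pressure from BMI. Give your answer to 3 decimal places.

n = 6, Σx = 143.1, Σy = 109.48, Σxy = 2792.762, Σx² = 3531.03
Sxx = Σx² − (Σx)²/n = 3531.03 − 3412.935 = 118.095
Sxy = Σxy − (Σx)(Σy)/n = 2792.762 − 2611.098 = 181.664
b = Sxy/Sxx = 181.664/118.095 = 1.538287

1.538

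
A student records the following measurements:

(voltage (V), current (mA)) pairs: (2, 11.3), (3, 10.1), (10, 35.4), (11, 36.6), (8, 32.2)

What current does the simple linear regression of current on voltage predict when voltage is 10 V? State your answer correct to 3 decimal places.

35.325

n = 5, Σx = 34, Σy = 125.6, Σxy = 1067.1, Σx² = 298
Sxx = Σx² − (Σx)²/n = 298 − 231.2 = 66.8
Sxy = Σxy − (Σx)(Σy)/n = 1067.1 − 854.08 = 213.02
b = Sxy/Sxx = 213.02/66.8 = 3.188922
a = ȳ − b·x̄ = 25.12 − 3.188922·6.8 = 3.435329
ŷ(10) = a + b·10 = 3.435329 + 3.188922·10 = 35.324551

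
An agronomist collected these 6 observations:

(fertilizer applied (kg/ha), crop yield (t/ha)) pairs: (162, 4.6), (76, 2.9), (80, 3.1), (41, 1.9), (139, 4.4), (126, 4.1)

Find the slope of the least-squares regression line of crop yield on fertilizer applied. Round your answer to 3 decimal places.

0.023

n = 6, Σx = 624, Σy = 21, Σxy = 2419.7, Σx² = 75298
Sxx = Σx² − (Σx)²/n = 75298 − 64896 = 10402
Sxy = Σxy − (Σx)(Σy)/n = 2419.7 − 2184 = 235.7
b = Sxy/Sxx = 235.7/10402 = 0.022659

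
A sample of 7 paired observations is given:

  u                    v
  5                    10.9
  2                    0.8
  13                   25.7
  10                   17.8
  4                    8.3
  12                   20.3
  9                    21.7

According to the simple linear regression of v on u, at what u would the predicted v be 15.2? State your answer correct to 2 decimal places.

n = 7, Σx = 55, Σy = 105.5, Σxy = 1040.3, Σx² = 539
Sxx = Σx² − (Σx)²/n = 539 − 432.142857 = 106.857143
Sxy = Σxy − (Σx)(Σy)/n = 1040.3 − 828.928571 = 211.371429
b = Sxy/Sxx = 211.371429/106.857143 = 1.978075
a = ȳ − b·x̄ = 15.071429 − 1.978075·7.857143 = -0.470588
Set a + b·x = 15.2: x = (15.2 − (-0.470588)) / 1.978075 = 7.922141

7.92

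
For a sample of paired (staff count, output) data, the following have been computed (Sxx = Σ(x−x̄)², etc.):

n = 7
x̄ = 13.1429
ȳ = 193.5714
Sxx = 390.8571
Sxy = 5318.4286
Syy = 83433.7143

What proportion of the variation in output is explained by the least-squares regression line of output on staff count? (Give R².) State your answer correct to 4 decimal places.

0.8674

R² = Sxy²/(Sxx·Syy) = (5318.4286)²/(390.8571·83433.7143) = 0.867375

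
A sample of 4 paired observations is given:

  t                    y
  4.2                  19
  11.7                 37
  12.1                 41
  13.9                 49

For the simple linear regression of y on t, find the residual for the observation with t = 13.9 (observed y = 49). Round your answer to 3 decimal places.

n = 4, Σx = 41.9, Σy = 146, Σxy = 1689.9, Σx² = 494.15
Sxx = Σx² − (Σx)²/n = 494.15 − 438.9025 = 55.2475
Sxy = Σxy − (Σx)(Σy)/n = 1689.9 − 1529.35 = 160.55
b = Sxy/Sxx = 160.55/55.2475 = 2.906014
a = ȳ − b·x̄ = 36.5 − 2.906014·10.475 = 6.059505
ŷ(13.9) = 6.059505 + 2.906014·13.9 = 46.453097
residual = y − ŷ = 49 − 46.453097 = 2.546903

2.547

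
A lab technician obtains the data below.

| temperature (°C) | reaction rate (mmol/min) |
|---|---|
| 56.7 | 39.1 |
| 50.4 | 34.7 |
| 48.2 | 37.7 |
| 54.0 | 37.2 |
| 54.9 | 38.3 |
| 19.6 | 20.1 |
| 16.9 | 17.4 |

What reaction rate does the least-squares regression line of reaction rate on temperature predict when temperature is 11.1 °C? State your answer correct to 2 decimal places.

n = 7, Σx = 300.7, Σy = 224.5, Σxy = 10582.48, Σx² = 14678.07
Sxx = Σx² − (Σx)²/n = 14678.07 − 12917.212857 = 1760.857143
Sxy = Σxy − (Σx)(Σy)/n = 10582.48 − 9643.878571 = 938.601429
b = Sxy/Sxx = 938.601429/1760.857143 = 0.533037
a = ȳ − b·x̄ = 32.071429 − 0.533037·42.957143 = 9.173696
ŷ(11.1) = a + b·11.1 = 9.173696 + 0.533037·11.1 = 15.090403

15.09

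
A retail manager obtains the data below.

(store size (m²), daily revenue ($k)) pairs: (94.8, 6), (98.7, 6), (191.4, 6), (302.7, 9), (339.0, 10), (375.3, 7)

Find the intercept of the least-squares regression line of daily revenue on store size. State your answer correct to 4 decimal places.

n = 6, Σx = 1401.9, Σy = 44, Σxy = 11050.8, Σx² = 402761.07
Sxx = Σx² − (Σx)²/n = 402761.07 − 327553.935 = 75207.135
Sxy = Σxy − (Σx)(Σy)/n = 11050.8 − 10280.6 = 770.2
b = Sxy/Sxx = 770.2/75207.135 = 0.010241
a = ȳ − b·x̄ = 7.333333 − 0.010241·233.65 = 4.940512

4.9405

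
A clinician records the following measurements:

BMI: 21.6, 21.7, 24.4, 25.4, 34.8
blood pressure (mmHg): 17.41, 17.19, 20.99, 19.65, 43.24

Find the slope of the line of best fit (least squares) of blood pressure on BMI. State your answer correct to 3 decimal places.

1.998

n = 5, Σx = 127.9, Σy = 118.48, Σxy = 3265.097, Σx² = 3389.01
Sxx = Σx² − (Σx)²/n = 3389.01 − 3271.682 = 117.328
Sxy = Σxy − (Σx)(Σy)/n = 3265.097 − 3030.7184 = 234.3786
b = Sxy/Sxx = 234.3786/117.328 = 1.997636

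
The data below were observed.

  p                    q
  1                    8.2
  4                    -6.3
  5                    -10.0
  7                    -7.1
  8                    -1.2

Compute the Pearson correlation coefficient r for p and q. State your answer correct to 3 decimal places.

-0.565

n = 5, Σx = 25, Σy = -16.4, Σxy = -126.3, Σx² = 155, Σy² = 258.78
Sxx = Σx² − (Σx)²/n = 155 − 125 = 30
Sxy = Σxy − (Σx)(Σy)/n = -126.3 − (-82) = -44.3
Syy = Σy² − (Σy)²/n = 258.78 − 53.792 = 204.988
r = Sxy/√(Sxx·Syy) = -44.3/√(6149.64) = -44.3/78.419640 = -0.564910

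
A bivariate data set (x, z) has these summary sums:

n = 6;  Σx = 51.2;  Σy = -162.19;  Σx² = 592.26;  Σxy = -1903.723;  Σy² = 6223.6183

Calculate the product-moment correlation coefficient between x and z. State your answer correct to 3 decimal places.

Sxx = Σx² − (Σx)²/n = 592.26 − 436.906667 = 155.353333
Sxy = Σxy − (Σx)(Σy)/n = -1903.723 − (-1384.021333) = -519.701667
Syy = Σy² − (Σy)²/n = 6223.6183 − 4384.266017 = 1839.352283
r = Sxy/√(Sxx·Syy) = -519.701667/√(285749.508390) = -519.701667/534.555431 = -0.972213

-0.972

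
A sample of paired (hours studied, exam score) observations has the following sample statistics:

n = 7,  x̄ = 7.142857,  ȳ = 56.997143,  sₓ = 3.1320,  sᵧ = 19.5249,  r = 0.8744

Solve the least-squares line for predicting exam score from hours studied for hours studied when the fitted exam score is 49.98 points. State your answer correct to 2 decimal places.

5.86

b = r · sᵧ/sₓ = 0.8744 · 19.5249/3.132 = 5.451013
a = ȳ − b·x̄ = 56.997143 − 5.451013·7.142857 = 18.061337
Set a + b·x = 49.98: x = (49.98 − 18.061337) / 5.451013 = 5.855547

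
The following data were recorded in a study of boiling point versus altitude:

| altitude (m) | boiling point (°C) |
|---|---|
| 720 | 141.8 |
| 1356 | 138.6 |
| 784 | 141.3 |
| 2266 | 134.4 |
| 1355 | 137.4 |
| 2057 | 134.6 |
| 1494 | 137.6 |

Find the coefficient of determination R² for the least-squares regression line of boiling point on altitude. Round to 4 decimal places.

n = 7, Σx = 10032, Σy = 965.7, Σxy = 1373990.8, Σx² = 16405858, Σy² = 133275.93
Sxx = Σx² − (Σx)²/n = 16405858 − 14377289.142857 = 2028568.857143
Sxy = Σxy − (Σx)(Σy)/n = 1373990.8 − 1383986.057143 = -9995.257143
Syy = Σy² − (Σy)²/n = 133275.93 − 133225.212857 = 50.717143
R² = Sxy²/(Sxx·Syy) = (-9995.257143)²/(2028568.857143·50.717143) = 0.971054

0.9711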